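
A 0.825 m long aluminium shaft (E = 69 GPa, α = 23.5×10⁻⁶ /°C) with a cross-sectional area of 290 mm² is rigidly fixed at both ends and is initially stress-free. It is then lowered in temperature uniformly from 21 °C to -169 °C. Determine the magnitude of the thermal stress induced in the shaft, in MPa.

The supports are rigid, so the total axial strain is zero. The restrained thermal strain is ε = αΔT = 23.5×10⁻⁶ × 190 = 4465×10⁻⁶.
σ = EαΔT = 69×10³ × 23.5×10⁻⁶ × 190 = 308.1 MPa (tensile; the shaft is trying to contract).

σ ≈ 308 MPa (tensile)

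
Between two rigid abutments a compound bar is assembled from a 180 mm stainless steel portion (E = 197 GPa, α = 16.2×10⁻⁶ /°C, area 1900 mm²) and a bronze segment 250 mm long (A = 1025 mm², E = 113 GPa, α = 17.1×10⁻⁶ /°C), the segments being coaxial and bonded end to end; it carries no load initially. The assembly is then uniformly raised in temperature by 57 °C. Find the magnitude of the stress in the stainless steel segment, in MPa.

Free thermal expansion of the whole bar: Σ αᵢΔT Lᵢ = 16.2×10⁻⁶×57×180 + 17.1×10⁻⁶×57×250 = 0.4099 mm.
The walls prevent any net length change, so an axial force P (same in every segment) develops. Compatibility: P · Σ Lᵢ/(AᵢEᵢ) = δ_free.
Σ Lᵢ/(AᵢEᵢ) = 180/(1900×197×10³) + 250/(1025×113×10³) = 2.639×10⁻⁶ mm/N.
P = 0.4099 / 2.639×10⁻⁶ = 155300 N = 155.3 kN, compressive.
σ_{stainless steel} = P / A = 155300 / 1900 = 81.74 MPa.

σ ≈ 81.7 MPa (compressive)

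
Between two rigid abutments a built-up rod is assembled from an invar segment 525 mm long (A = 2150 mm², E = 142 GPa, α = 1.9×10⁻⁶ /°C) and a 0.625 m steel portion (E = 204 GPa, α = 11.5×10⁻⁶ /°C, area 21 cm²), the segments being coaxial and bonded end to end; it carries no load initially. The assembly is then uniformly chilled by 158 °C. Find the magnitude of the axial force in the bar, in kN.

Free thermal contraction of the whole bar: Σ αᵢΔT Lᵢ = 1.9×10⁻⁶×158×525 + 11.5×10⁻⁶×158×625 = 1.293 mm.
The walls prevent any net length change, so an axial force P (same in every segment) develops. Compatibility: P · Σ Lᵢ/(AᵢEᵢ) = δ_free.
Σ Lᵢ/(AᵢEᵢ) = 525/(2150×142×10³) + 625/(2100×204×10³) = 3.179×10⁻⁶ mm/N.
Hence P = δ_free / Σ(L/AE) = 1.293/3.179×10⁻⁶ = 406.9 kN (tensile).

P ≈ 407 kN (tensile)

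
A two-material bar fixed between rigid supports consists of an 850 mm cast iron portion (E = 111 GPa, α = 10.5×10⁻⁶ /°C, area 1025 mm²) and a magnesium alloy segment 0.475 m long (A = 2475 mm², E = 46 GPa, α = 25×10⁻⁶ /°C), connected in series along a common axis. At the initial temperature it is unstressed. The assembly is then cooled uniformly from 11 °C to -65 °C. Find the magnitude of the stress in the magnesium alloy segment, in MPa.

σ ≈ 54.9 MPa (tensile)

If the supports were absent, the total length change would be Σ αᵢΔT Lᵢ = 10.5×10⁻⁶×76×850 + 25×10⁻⁶×76×475 = 1.581 mm.
The walls prevent any net length change, so an axial force P (same in every segment) develops. Compatibility: P · Σ Lᵢ/(AᵢEᵢ) = δ_free.
The series flexibility is Σ Lᵢ/(AᵢEᵢ) = 850/(1025×111×10³) + 475/(2475×46×10³) = 1.164×10⁻⁵ mm/N.
Hence P = δ_free / Σ(L/AE) = 1.581/1.164×10⁻⁵ = 135.8 kN (tensile).
σ_{magnesium alloy} = P / A = 135800 / 2475 = 54.86 MPa.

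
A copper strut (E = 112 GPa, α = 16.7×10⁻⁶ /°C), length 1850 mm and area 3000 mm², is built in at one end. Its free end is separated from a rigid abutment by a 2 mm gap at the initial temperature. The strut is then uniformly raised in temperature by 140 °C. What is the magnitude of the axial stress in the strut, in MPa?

σ ≈ 141 MPa (compressive)

Free thermal elongation = αΔT L = 16.7×10⁻⁶ × 140 × 1850 = 4.325 mm.
This exceeds the 2 mm gap, so the wall pushes back. The portion of expansion that must be recovered elastically is δ_free − gap = 4.325 − 2 = 2.325 mm.
Compatibility: PL/(AE) = 2.325 mm, so σ = P/A = E × (2.325/1850) = 140.8 MPa.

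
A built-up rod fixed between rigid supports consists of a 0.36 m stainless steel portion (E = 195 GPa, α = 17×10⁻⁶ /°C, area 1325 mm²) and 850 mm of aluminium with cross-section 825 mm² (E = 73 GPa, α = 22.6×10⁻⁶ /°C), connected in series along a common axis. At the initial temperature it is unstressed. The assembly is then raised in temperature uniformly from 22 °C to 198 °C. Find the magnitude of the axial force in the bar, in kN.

Free thermal expansion of the whole bar: Σ αᵢΔT Lᵢ = 17×10⁻⁶×176×360 + 22.6×10⁻⁶×176×850 = 4.458 mm.
The walls prevent any net length change, so an axial force P (same in every segment) develops. Compatibility: P · Σ Lᵢ/(AᵢEᵢ) = δ_free.
Σ Lᵢ/(AᵢEᵢ) = 360/(1325×195×10³) + 850/(825×73×10³) = 1.551×10⁻⁵ mm/N.
So P = 4.458 / 1.551×10⁻⁵ = 287.5 kN, compressive.

P ≈ 287 kN (compressive)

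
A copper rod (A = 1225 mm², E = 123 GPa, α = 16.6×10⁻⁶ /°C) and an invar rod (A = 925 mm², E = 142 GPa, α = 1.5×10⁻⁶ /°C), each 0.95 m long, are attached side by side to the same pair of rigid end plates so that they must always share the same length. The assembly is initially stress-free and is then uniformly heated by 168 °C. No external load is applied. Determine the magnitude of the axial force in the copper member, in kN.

P ≈ 178 kN (compressive in the copper)

The copper has the larger α, so on heating it would change length more than the invar if both were free. The rigid plates force a common final length, so the copper is put into compression and the invar into tension, with equal and opposite forces P (no external load).
Setting the final lengths equal and cancelling L: (α₁ − α₂)ΔT = P/(A₁E₁) + P/(A₂E₂).
|α₁ − α₂|·ΔT = 15.1×10⁻⁶ × 168 = 0.002537.
1/(A₁E₁) + 1/(A₂E₂) = 1/(1225×123×10³) + 1/(925×142×10³) = 1.425×10⁻⁸ N⁻¹.
So P = 0.002537 / 1.425×10⁻⁸ = 178 kN.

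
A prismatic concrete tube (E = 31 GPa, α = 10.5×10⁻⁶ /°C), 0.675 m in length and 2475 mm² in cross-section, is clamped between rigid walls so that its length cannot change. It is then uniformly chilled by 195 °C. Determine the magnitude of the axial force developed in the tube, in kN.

P ≈ 157 kN (tensile)

With zero net strain, σ = E·αΔT = 31 GPa × 10.5×10⁻⁶ × 195 = 63.47 MPa.
Axial force P = σA = 63.47 × 2475 = 157100 N = 157.1 kN, tensile.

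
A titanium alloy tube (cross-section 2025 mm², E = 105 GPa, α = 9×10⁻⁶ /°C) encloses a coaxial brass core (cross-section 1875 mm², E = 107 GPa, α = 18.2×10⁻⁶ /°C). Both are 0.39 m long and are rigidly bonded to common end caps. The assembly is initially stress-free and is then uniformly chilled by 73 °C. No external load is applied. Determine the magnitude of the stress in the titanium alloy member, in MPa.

Both members must finish at the same length. With the larger α, the brass tends to over-contract; the plates restrain it, putting the brass in tension and the titanium alloy in compression. With no external load the two internal forces are equal and opposite, magnitude P.
Equating the net (thermal + elastic) strains gives |α₁ − α₂|·ΔT = P·[1/(A₁E₁) + 1/(A₂E₂)].
|α₁ − α₂|·ΔT = 9.2×10⁻⁶ × 73 = 0.0006716.
1/(A₁E₁) + 1/(A₂E₂) = 1/(2025×105×10³) + 1/(1875×107×10³) = 9.688×10⁻⁹ N⁻¹.
P = 0.0006716 / 9.688×10⁻⁹ = 69330 N = 69.33 kN.
σ_{titanium alloy} = P/A₁ = 69330/2025 = 34.24 MPa, compressive.

σ ≈ 34.2 MPa (compressive)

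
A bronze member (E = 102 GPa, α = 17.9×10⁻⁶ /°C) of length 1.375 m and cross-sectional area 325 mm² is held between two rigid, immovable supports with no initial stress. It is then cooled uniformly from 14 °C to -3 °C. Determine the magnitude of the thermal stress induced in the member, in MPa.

With length fixed, the mechanical strain must cancel the thermal strain αΔT = 17.9×10⁻⁶ × 17 = 304.3×10⁻⁶.
Hence σ = E·αΔT = 102×10³ × 304.3×10⁻⁶ = 31.04 MPa, tensile.

σ ≈ 31 MPa (tensile)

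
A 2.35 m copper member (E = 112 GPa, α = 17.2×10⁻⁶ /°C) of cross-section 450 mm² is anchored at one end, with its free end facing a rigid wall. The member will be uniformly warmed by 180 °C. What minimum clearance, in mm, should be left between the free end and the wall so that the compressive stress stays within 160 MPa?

Free expansion if unrestrained: δ_free = αΔT L = 17.2×10⁻⁶ × 180 × 2350 = 7.276 mm.
At the allowable stress the elastic shortening the wall may impose is σL/E = 160 × 2350 / (112×10³) = 3.357 mm.
The gap must absorb the remainder: g_min = 7.276 − 3.357 = 3.918 mm.

g ≈ 3.92 mm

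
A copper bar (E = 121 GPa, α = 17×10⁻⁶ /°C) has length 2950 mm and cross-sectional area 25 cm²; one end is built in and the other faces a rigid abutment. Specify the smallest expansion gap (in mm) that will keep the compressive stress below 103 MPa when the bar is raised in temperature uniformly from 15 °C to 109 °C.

Free expansion if unrestrained: δ_free = αΔT L = 17×10⁻⁶ × 94 × 2950 = 4.714 mm.
A stress of 103 MPa corresponds to the wall pushing the bar back by σL/E = 103×2950/(121×10³) = 2.511 mm.
So the gap has to take up the difference, g_min = δ_free − σL/E = 4.714 − 2.511 = 2.203 mm.

g ≈ 2.2 mm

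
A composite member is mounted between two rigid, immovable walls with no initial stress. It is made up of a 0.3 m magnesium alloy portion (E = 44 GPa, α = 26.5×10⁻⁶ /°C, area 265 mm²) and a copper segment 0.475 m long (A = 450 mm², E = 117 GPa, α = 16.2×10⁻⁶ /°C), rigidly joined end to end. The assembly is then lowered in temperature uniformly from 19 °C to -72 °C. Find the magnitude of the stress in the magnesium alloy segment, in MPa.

σ ≈ 155 MPa (tensile)

With the walls removed the bar would change length by δ_free = Σ αᵢΔT Lᵢ = 26.5×10⁻⁶×91×300 + 16.2×10⁻⁶×91×475 = 1.424 mm.
Since the ends are fixed, an axial force P builds up, equal in every segment, with P · Σ Lᵢ/(AᵢEᵢ) = δ_free.
Σ Lᵢ/(AᵢEᵢ) = 300/(265×44×10³) + 475/(450×117×10³) = 3.475×10⁻⁵ mm/N.
Hence P = δ_free / Σ(L/AE) = 1.424/3.475×10⁻⁵ = 40.97 kN (tensile).
σ_{magnesium alloy} = P / A = 40970 / 265 = 154.6 MPa.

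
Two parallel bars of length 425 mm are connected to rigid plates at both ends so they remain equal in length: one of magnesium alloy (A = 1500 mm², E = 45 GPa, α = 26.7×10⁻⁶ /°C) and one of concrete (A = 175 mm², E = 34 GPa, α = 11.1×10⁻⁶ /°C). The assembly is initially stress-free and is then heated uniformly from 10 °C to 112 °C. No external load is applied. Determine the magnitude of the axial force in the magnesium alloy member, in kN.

P ≈ 8.7 kN (compressive in the magnesium alloy)

Equilibrium of a rigid end plate with no external load gives equal and opposite internal forces ±P in the two members. Since α_{magnesium alloy} > α_{concrete}, heating drives the magnesium alloy into compression and the concrete into tension.
Compatibility of the two members (thermal + elastic change equal): (α₁ − α₂)ΔT = P·[1/(A₁E₁) + 1/(A₂E₂)].
|α₁ − α₂|·ΔT = 15.6×10⁻⁶ × 102 = 0.001591.
1/(A₁E₁) + 1/(A₂E₂) = 1/(1500×45×10³) + 1/(175×34×10³) = 1.829×10⁻⁷ N⁻¹.
P = 0.001591 / 1.829×10⁻⁷ = 8701 N = 8.701 kN.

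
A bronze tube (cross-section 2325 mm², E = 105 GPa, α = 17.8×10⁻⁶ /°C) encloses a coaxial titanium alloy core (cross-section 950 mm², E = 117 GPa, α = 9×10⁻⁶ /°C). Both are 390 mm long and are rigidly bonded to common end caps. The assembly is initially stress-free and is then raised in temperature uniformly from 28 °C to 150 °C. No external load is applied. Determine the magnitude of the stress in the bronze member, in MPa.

The bronze has the larger α, so on heating it would change length more than the titanium alloy if both were free. The rigid plates force a common final length, so the bronze is put into compression and the titanium alloy into tension, with equal and opposite forces P (no external load).
Equating the net (thermal + elastic) strains gives |α₁ − α₂|·ΔT = P·[1/(A₁E₁) + 1/(A₂E₂)].
|α₁ − α₂|·ΔT = 8.8×10⁻⁶ × 122 = 0.001074.
1/(A₁E₁) + 1/(A₂E₂) = 1/(2325×105×10³) + 1/(950×117×10³) = 1.309×10⁻⁸ N⁻¹.
So P = 0.001074 / 1.309×10⁻⁸ = 82 kN.
σ_{bronze} = P/A₁ = 82000/2325 = 35.27 MPa, compressive.

σ ≈ 35.3 MPa (compressive)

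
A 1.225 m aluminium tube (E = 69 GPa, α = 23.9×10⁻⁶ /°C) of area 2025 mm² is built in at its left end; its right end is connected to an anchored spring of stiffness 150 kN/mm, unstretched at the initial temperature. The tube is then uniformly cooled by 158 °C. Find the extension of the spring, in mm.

δ ≈ 2 mm

The unrestrained thermal change is αΔT L = 23.9×10⁻⁶ × 158 × 1225 = 4.626 mm.
Let P be the tensile force in the spring. The tube extends elastically by PL/(AE) and the spring stretches by P/k; together these equal δ_free.
So P = δ_free / [L/(AE) + 1/k] = 4.626 / [ 1225/(2025×69×10³) + 1/(150×10³) ].
P = 4.626 / 1.543×10⁻⁵ = 299700 N.
Spring extension = P/k = 299700/(150×10³) = 1.998 mm.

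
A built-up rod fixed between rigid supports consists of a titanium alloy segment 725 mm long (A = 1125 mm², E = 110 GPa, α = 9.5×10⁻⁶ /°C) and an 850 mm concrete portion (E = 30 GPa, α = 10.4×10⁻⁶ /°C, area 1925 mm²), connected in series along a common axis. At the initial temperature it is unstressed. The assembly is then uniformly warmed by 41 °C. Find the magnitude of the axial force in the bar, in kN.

If the supports were absent, the total length change would be Σ αᵢΔT Lᵢ = 9.5×10⁻⁶×41×725 + 10.4×10⁻⁶×41×850 = 0.6448 mm.
Since the ends are fixed, an axial force P builds up, equal in every segment, with P · Σ Lᵢ/(AᵢEᵢ) = δ_free.
The series flexibility is Σ Lᵢ/(AᵢEᵢ) = 725/(1125×110×10³) + 850/(1925×30×10³) = 2.058×10⁻⁵ mm/N.
Hence P = δ_free / Σ(L/AE) = 0.6448/2.058×10⁻⁵ = 31.34 kN (compressive).

P ≈ 31.3 kN (compressive)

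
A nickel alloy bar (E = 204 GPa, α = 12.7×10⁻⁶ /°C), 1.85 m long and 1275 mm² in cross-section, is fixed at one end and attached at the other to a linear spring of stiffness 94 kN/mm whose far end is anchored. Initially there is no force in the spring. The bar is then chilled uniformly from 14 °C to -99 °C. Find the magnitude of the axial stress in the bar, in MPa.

σ ≈ 117 MPa (tensile)

Free thermal contraction: δ_free = αΔT L = 12.7×10⁻⁶ × 113 × 1850 = 2.655 mm.
Let P be the tensile force in the spring. The bar extends elastically by PL/(AE) and the spring stretches by P/k; together these equal δ_free.
So P = δ_free / [L/(AE) + 1/k] = 2.655 / [ 1850/(1275×204×10³) + 1/(94×10³) ].
P = 2.655 / 1.775×10⁻⁵ = 149600 N.
σ = P/A = 149600/1275 = 117.3 MPa.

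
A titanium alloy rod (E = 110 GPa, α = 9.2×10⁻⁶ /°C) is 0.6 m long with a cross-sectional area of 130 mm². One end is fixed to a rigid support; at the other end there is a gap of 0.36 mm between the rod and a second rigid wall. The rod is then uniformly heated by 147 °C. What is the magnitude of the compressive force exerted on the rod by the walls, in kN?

P ≈ 10.8 kN

If the wall were absent the rod would grow by αΔT L = 9.2×10⁻⁶ × 147 × 600 = 0.8114 mm.
The gap closes (δ_free > 0.36 mm) and the wall then resists a further 0.8114 − 0.36 = 0.4514 mm of expansion.
Compatibility: PL/(AE) = 0.4514 mm, so σ = P/A = E × (0.4514/600) = 82.76 MPa.
Force on the wall = σA = 82.76 × 130 mm² = 10.76 kN.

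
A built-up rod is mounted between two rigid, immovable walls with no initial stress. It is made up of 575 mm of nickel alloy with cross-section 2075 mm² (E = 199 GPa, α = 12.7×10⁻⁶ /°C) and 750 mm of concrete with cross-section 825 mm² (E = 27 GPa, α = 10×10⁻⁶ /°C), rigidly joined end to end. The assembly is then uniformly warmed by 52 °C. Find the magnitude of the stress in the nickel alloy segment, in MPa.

Free thermal expansion of the whole bar: Σ αᵢΔT Lᵢ = 12.7×10⁻⁶×52×575 + 10×10⁻⁶×52×750 = 0.7697 mm.
The rigid supports impose zero overall length change; the single axial force P common to all segments must satisfy P Σ Lᵢ/(AᵢEᵢ) = δ_free.
Σ Lᵢ/(AᵢEᵢ) = 575/(2075×199×10³) + 750/(825×27×10³) = 3.506×10⁻⁵ mm/N.
P = 0.7697 / 3.506×10⁻⁵ = 21950 N = 21.95 kN, compressive.
σ_{nickel alloy} = P / A = 21950 / 2075 = 10.58 MPa.

σ ≈ 10.6 MPa (compressive)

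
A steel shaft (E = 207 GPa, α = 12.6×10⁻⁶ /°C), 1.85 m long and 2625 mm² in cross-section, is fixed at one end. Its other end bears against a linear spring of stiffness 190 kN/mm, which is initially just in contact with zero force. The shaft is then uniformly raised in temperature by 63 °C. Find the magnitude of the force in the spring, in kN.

P ≈ 169 kN

If the spring were absent the shaft would lengthen by αΔT L = 12.6×10⁻⁶ × 63 × 1850 = 1.469 mm.
Let P be the compressive force at the spring. The shaft shortens elastically by PL/(AE) and the spring compresses by P/k; together these equal δ_free.
So P = δ_free / [L/(AE) + 1/k] = 1.469 / [ 1850/(2625×207×10³) + 1/(190×10³) ].
P = 1.469 / 8.668×10⁻⁶ = 169400 N.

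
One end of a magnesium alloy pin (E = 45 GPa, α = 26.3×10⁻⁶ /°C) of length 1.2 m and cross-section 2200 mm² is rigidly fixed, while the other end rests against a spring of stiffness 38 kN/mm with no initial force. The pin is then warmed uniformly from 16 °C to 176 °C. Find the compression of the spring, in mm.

Free thermal expansion: δ_free = αΔT L = 26.3×10⁻⁶ × 160 × 1200 = 5.05 mm.
With a force P in the spring, the elastic change of the pin is PL/(AE) and that of the spring is P/k; compatibility requires their sum to equal δ_free.
P [ L/(AE) + 1/k ] = δ_free → P [ 1200/(2200×45×10³) + 1/(38×10³) ] = 5.05.
P = 5.05 / 3.844×10⁻⁵ = 131400 N.
Spring compression = P/k = 131400/(38×10³) = 3.457 mm.

δ ≈ 3.46 mm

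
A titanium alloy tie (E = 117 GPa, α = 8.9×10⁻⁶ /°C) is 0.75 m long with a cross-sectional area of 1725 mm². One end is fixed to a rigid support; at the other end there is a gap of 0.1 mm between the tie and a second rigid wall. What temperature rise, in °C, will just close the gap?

ΔT ≈ 15 °C

Contact occurs when the free expansion equals the gap: αΔT L = 0.1 mm.
So ΔT = g/(αL) = 0.1/(8.9×10⁻⁶ × 750) = 14.98 °C.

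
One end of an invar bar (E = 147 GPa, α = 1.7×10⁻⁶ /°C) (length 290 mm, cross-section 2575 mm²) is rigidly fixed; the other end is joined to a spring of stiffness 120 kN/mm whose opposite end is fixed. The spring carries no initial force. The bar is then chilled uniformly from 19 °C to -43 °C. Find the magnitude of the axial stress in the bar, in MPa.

σ ≈ 1.3 MPa (tensile)

If the spring were absent the bar would shorten by αΔT L = 1.7×10⁻⁶ × 62 × 290 = 0.03057 mm.
Let P be the tensile force in the spring. The bar extends elastically by PL/(AE) and the spring stretches by P/k; together these equal δ_free.
So P = δ_free / [L/(AE) + 1/k] = 0.03057 / [ 290/(2575×147×10³) + 1/(120×10³) ].
P = 0.03057 / 9.099×10⁻⁶ = 3359 N.
σ = P/A = 3359/2575 = 1.305 MPa.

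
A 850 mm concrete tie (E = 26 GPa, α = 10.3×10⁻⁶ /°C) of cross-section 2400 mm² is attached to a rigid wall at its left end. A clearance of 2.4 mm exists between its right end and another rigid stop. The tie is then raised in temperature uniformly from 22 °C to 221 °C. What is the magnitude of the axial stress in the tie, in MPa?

σ ≈ 0 MPa

Unrestrained expansion: δ_free = αΔT L = 10.3×10⁻⁶ × 199 × 850 = 1.742 mm.
This is smaller than the 2.4 mm clearance, so the tie expands freely without reaching the stop — the stress is zero.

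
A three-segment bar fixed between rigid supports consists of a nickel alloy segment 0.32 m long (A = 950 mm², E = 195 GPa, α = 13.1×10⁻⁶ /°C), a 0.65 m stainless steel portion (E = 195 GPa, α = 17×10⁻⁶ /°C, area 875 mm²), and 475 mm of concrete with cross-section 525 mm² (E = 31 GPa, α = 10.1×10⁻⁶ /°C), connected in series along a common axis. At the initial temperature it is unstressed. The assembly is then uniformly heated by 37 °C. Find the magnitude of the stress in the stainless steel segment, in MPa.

Free thermal expansion of the whole bar: Σ αᵢΔT Lᵢ = 13.1×10⁻⁶×37×320 + 17×10⁻⁶×37×650 + 10.1×10⁻⁶×37×475 = 0.7415 mm.
The rigid supports impose zero overall length change; the single axial force P common to all segments must satisfy P Σ Lᵢ/(AᵢEᵢ) = δ_free.
Σ Lᵢ/(AᵢEᵢ) = 320/(950×195×10³) + 650/(875×195×10³) + 475/(525×31×10³) = 3.472×10⁻⁵ mm/N.
So P = 0.7415 / 3.472×10⁻⁵ = 21.35 kN, compressive.
σ_{stainless steel} = P / A = 21350 / 875 = 24.4 MPa.

σ ≈ 24.4 MPa (compressive)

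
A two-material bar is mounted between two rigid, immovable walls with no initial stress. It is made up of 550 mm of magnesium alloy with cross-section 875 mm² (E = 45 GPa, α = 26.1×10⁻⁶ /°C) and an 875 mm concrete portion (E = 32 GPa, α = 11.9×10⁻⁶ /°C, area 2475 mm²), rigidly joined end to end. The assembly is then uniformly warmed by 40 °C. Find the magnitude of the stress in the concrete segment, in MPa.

σ ≈ 16 MPa (compressive)

If the supports were absent, the total length change would be Σ αᵢΔT Lᵢ = 26.1×10⁻⁶×40×550 + 11.9×10⁻⁶×40×875 = 0.9907 mm.
The walls prevent any net length change, so an axial force P (same in every segment) develops. Compatibility: P · Σ Lᵢ/(AᵢEᵢ) = δ_free.
Σ Lᵢ/(AᵢEᵢ) = 550/(875×45×10³) + 875/(2475×32×10³) = 2.502×10⁻⁵ mm/N.
P = 0.9907 / 2.502×10⁻⁵ = 39600 N = 39.6 kN, compressive.
σ_{concrete} = P / A = 39600 / 2475 = 16 MPa.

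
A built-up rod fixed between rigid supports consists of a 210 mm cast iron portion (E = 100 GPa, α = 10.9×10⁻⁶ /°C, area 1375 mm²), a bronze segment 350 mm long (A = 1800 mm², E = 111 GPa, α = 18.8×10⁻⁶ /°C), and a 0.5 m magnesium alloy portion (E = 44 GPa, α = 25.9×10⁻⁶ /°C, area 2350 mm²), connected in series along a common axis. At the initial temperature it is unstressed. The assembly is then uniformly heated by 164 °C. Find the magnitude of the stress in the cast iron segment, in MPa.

σ ≈ 321 MPa (compressive)

With the walls removed the bar would change length by δ_free = Σ αᵢΔT Lᵢ = 10.9×10⁻⁶×164×210 + 18.8×10⁻⁶×164×350 + 25.9×10⁻⁶×164×500 = 3.578 mm.
The rigid supports impose zero overall length change; the single axial force P common to all segments must satisfy P Σ Lᵢ/(AᵢEᵢ) = δ_free.
The series flexibility is Σ Lᵢ/(AᵢEᵢ) = 210/(1375×100×10³) + 350/(1800×111×10³) + 500/(2350×44×10³) = 8.115×10⁻⁶ mm/N.
Hence P = δ_free / Σ(L/AE) = 3.578/8.115×10⁻⁶ = 441 kN (compressive).
σ_{cast iron} = P / A = 441000 / 1375 = 320.7 MPa.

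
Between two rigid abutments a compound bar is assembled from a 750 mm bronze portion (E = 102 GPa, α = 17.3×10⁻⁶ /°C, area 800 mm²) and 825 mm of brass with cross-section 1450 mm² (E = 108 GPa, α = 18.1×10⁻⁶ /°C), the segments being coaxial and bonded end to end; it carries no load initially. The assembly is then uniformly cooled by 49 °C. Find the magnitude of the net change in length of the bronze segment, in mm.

|ΔL| ≈ 0.233 mm

With the walls removed the bar would change length by δ_free = Σ αᵢΔT Lᵢ = 17.3×10⁻⁶×49×750 + 18.1×10⁻⁶×49×825 = 1.367 mm.
Since the ends are fixed, an axial force P builds up, equal in every segment, with P · Σ Lᵢ/(AᵢEᵢ) = δ_free.
The series flexibility is Σ Lᵢ/(AᵢEᵢ) = 750/(800×102×10³) + 825/(1450×108×10³) = 1.446×10⁻⁵ mm/N.
Hence P = δ_free / Σ(L/AE) = 1.367/1.446×10⁻⁵ = 94.57 kN (tensile).
For the bronze segment, free thermal change = 17.3×10⁻⁶×49×750 = 0.6358 mm and elastic change from P = 94570×750/(800×102×10³) = 0.8692 mm; these oppose, so the net change is 0.233 mm (segment lengthens).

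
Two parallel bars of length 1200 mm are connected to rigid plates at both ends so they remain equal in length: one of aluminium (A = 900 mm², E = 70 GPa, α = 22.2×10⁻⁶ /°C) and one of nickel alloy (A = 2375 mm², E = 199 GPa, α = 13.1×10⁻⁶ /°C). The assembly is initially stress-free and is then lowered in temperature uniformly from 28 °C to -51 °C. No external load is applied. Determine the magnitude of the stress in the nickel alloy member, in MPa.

σ ≈ 16.8 MPa (compressive)

Equilibrium of a rigid end plate with no external load gives equal and opposite internal forces ±P in the two members. Since α_{aluminium} > α_{nickel alloy}, cooling drives the aluminium into tension and the nickel alloy into compression.
Compatibility of the two members (thermal + elastic change equal): (α₁ − α₂)ΔT = P·[1/(A₁E₁) + 1/(A₂E₂)].
|α₁ − α₂|·ΔT = 9.1×10⁻⁶ × 79 = 0.0007189.
1/(A₁E₁) + 1/(A₂E₂) = 1/(900×70×10³) + 1/(2375×199×10³) = 1.799×10⁻⁸ N⁻¹.
So P = 0.0007189 / 1.799×10⁻⁸ = 39.96 kN.
σ_{nickel alloy} = P/A₂ = 39960/2375 = 16.83 MPa, compressive.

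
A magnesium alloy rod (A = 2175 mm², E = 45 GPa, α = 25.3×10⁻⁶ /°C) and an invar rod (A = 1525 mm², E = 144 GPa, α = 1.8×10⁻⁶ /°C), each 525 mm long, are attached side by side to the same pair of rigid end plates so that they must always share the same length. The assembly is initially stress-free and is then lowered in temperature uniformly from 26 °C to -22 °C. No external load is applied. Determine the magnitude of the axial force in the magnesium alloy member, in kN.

P ≈ 76.4 kN (tensile in the magnesium alloy)

Equilibrium of a rigid end plate with no external load gives equal and opposite internal forces ±P in the two members. Since α_{magnesium alloy} > α_{invar}, cooling drives the magnesium alloy into tension and the invar into compression.
Setting the final lengths equal and cancelling L: (α₁ − α₂)ΔT = P/(A₁E₁) + P/(A₂E₂).
|α₁ − α₂|·ΔT = 23.5×10⁻⁶ × 48 = 0.001128.
1/(A₁E₁) + 1/(A₂E₂) = 1/(2175×45×10³) + 1/(1525×144×10³) = 1.477×10⁻⁸ N⁻¹.
So P = 0.001128 / 1.477×10⁻⁸ = 76.37 kN.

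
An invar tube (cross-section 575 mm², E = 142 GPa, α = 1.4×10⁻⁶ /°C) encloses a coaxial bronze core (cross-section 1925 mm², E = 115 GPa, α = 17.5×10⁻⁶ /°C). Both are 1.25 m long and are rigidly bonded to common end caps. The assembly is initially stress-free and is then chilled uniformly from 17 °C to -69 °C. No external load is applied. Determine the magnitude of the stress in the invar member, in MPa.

σ ≈ 144 MPa (compressive)

The bronze has the larger α, so on cooling it would change length more than the invar if both were free. The rigid plates force a common final length, so the bronze is put into tension and the invar into compression, with equal and opposite forces P (no external load).
Setting the final lengths equal and cancelling L: (α₁ − α₂)ΔT = P/(A₁E₁) + P/(A₂E₂).
|α₁ − α₂|·ΔT = 16.1×10⁻⁶ × 86 = 0.001385.
1/(A₁E₁) + 1/(A₂E₂) = 1/(575×142×10³) + 1/(1925×115×10³) = 1.676×10⁻⁸ N⁻¹.
So P = 0.001385 / 1.676×10⁻⁸ = 82.59 kN.
σ_{invar} = P/A₁ = 82590/575 = 143.6 MPa, compressive.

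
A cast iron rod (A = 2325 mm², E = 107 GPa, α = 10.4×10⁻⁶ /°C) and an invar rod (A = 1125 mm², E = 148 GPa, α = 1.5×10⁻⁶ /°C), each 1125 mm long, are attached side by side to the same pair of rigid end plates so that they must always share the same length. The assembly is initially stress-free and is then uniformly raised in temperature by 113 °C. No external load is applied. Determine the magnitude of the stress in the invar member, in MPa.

The cast iron has the larger α, so on heating it would change length more than the invar if both were free. The rigid plates force a common final length, so the cast iron is put into compression and the invar into tension, with equal and opposite forces P (no external load).
Setting the final lengths equal and cancelling L: (α₁ − α₂)ΔT = P/(A₁E₁) + P/(A₂E₂).
|α₁ − α₂|·ΔT = 8.9×10⁻⁶ × 113 = 0.001006.
1/(A₁E₁) + 1/(A₂E₂) = 1/(2325×107×10³) + 1/(1125×148×10³) = 1.003×10⁻⁸ N⁻¹.
P = 0.001006 / 1.003×10⁻⁸ = 100300 N = 100.3 kN.
σ_{invar} = P/A₂ = 100300/1125 = 89.17 MPa, tensile.

σ ≈ 89.2 MPa (tensile)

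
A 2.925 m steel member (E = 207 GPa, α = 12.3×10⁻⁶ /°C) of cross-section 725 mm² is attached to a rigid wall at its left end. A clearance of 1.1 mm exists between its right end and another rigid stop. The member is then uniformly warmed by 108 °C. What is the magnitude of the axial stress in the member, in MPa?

Unrestrained expansion: δ_free = αΔT L = 12.3×10⁻⁶ × 108 × 2925 = 3.886 mm.
The gap closes (δ_free > 1.1 mm) and the wall then resists a further 3.886 − 1.1 = 2.786 mm of expansion.
So σ = E(δ_free − g)/L = 207×10³ × 2.786/2925 = 197.1 MPa.

σ ≈ 197 MPa (compressive)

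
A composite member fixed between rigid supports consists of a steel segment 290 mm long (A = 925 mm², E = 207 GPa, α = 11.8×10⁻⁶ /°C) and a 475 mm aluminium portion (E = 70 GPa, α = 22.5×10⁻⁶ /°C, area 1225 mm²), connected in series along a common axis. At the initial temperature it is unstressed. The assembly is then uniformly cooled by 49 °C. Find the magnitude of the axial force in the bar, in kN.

Free thermal contraction of the whole bar: Σ αᵢΔT Lᵢ = 11.8×10⁻⁶×49×290 + 22.5×10⁻⁶×49×475 = 0.6914 mm.
The walls prevent any net length change, so an axial force P (same in every segment) develops. Compatibility: P · Σ Lᵢ/(AᵢEᵢ) = δ_free.
Σ Lᵢ/(AᵢEᵢ) = 290/(925×207×10³) + 475/(1225×70×10³) = 7.054×10⁻⁶ mm/N.
So P = 0.6914 / 7.054×10⁻⁶ = 98.01 kN, tensile.

P ≈ 98 kN (tensile)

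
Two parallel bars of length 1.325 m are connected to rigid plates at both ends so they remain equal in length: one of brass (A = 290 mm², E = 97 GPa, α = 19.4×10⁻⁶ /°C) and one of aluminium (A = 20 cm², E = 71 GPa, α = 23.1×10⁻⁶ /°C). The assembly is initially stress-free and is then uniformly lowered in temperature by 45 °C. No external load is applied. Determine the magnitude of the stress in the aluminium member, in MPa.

σ ≈ 1.95 MPa (tensile)

Equilibrium of a rigid end plate with no external load gives equal and opposite internal forces ±P in the two members. Since α_{aluminium} > α_{brass}, cooling drives the aluminium into tension and the brass into compression.
Setting the final lengths equal and cancelling L: (α₁ − α₂)ΔT = P/(A₁E₁) + P/(A₂E₂).
|α₁ − α₂|·ΔT = 3.7×10⁻⁶ × 45 = 0.0001665.
1/(A₁E₁) + 1/(A₂E₂) = 1/(290×97×10³) + 1/(2000×71×10³) = 4.259×10⁻⁸ N⁻¹.
So P = 0.0001665 / 4.259×10⁻⁸ = 3.909 kN.
σ_{aluminium} = P/A₂ = 3909/2000 = 1.955 MPa, tensile.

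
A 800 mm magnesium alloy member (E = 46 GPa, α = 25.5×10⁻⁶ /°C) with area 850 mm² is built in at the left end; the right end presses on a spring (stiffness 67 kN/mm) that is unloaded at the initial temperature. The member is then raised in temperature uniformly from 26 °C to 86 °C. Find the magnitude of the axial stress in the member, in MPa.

If the spring were absent the member would lengthen by αΔT L = 25.5×10⁻⁶ × 60 × 800 = 1.224 mm.
Let P be the compressive force at the spring. The member shortens elastically by PL/(AE) and the spring compresses by P/k; together these equal δ_free.
P [ L/(AE) + 1/k ] = δ_free → P [ 800/(850×46×10³) + 1/(67×10³) ] = 1.224.
P = 1.224 / 3.539×10⁻⁵ = 34590 N.
σ = P/A = 34590/850 = 40.69 MPa.

σ ≈ 40.7 MPa (compressive)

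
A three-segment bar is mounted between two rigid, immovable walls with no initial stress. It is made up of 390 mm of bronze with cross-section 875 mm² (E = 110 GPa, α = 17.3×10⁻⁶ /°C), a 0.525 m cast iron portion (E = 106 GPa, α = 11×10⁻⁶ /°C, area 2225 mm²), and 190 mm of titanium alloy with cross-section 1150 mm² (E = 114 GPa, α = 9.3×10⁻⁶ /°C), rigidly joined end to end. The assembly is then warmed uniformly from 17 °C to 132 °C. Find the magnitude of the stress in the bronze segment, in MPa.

σ ≈ 243 MPa (compressive)

With the walls removed the bar would change length by δ_free = Σ αᵢΔT Lᵢ = 17.3×10⁻⁶×115×390 + 11×10⁻⁶×115×525 + 9.3×10⁻⁶×115×190 = 1.643 mm.
Since the ends are fixed, an axial force P builds up, equal in every segment, with P · Σ Lᵢ/(AᵢEᵢ) = δ_free.
The series flexibility is Σ Lᵢ/(AᵢEᵢ) = 390/(875×110×10³) + 525/(2225×106×10³) + 190/(1150×114×10³) = 7.727×10⁻⁶ mm/N.
P = 1.643 / 7.727×10⁻⁶ = 212700 N = 212.7 kN, compressive.
σ_{bronze} = P / A = 212700 / 875 = 243 MPa.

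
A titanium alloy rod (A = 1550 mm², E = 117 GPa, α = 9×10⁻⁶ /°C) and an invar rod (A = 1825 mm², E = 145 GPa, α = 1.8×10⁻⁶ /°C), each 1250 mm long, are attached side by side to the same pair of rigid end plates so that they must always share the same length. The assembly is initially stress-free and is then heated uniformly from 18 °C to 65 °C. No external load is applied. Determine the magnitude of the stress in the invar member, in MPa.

Both members must finish at the same length. With the larger α, the titanium alloy tends to over-expand; the plates restrain it, putting the titanium alloy in compression and the invar in tension. With no external load the two internal forces are equal and opposite, magnitude P.
Compatibility of the two members (thermal + elastic change equal): (α₁ − α₂)ΔT = P·[1/(A₁E₁) + 1/(A₂E₂)].
|α₁ − α₂|·ΔT = 7.2×10⁻⁶ × 47 = 0.0003384.
1/(A₁E₁) + 1/(A₂E₂) = 1/(1550×117×10³) + 1/(1825×145×10³) = 9.293×10⁻⁹ N⁻¹.
So P = 0.0003384 / 9.293×10⁻⁹ = 36.41 kN.
σ_{invar} = P/A₂ = 36410/1825 = 19.95 MPa, tensile.

σ ≈ 20 MPa (tensile)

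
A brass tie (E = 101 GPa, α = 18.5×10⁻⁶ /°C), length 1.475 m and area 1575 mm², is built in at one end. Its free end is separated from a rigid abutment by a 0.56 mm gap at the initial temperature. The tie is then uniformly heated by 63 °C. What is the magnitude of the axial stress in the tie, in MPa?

If the wall were absent the tie would grow by αΔT L = 18.5×10⁻⁶ × 63 × 1475 = 1.719 mm.
After closing the 0.56 mm clearance, 1.719 − 0.56 = 1.159 mm of expansion remains to be suppressed by the wall.
That suppressed elongation corresponds to σ = E·Δ/L = 101×10³ × 1.159/1475 = 79.37 MPa.

σ ≈ 79.4 MPa (compressive)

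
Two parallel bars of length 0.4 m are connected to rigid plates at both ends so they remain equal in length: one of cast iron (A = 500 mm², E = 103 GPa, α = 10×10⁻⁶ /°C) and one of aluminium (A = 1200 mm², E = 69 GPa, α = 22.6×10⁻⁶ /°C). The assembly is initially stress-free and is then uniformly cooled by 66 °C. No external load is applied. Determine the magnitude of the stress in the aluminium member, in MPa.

Equilibrium of a rigid end plate with no external load gives equal and opposite internal forces ±P in the two members. Since α_{aluminium} > α_{cast iron}, cooling drives the aluminium into tension and the cast iron into compression.
Setting the final lengths equal and cancelling L: (α₁ − α₂)ΔT = P/(A₁E₁) + P/(A₂E₂).
|α₁ − α₂|·ΔT = 12.6×10⁻⁶ × 66 = 0.0008316.
1/(A₁E₁) + 1/(A₂E₂) = 1/(500×103×10³) + 1/(1200×69×10³) = 3.149×10⁻⁸ N⁻¹.
So P = 0.0008316 / 3.149×10⁻⁸ = 26.4 kN.
σ_{aluminium} = P/A₂ = 26400/1200 = 22 MPa, tensile.

σ ≈ 22 MPa (tensile)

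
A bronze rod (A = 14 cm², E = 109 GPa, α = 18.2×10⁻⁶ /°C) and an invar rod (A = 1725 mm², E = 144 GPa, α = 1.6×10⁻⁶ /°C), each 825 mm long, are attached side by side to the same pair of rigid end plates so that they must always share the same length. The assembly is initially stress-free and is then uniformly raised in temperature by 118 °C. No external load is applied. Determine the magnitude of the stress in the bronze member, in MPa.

The bronze has the larger α, so on heating it would change length more than the invar if both were free. The rigid plates force a common final length, so the bronze is put into compression and the invar into tension, with equal and opposite forces P (no external load).
Equating the net (thermal + elastic) strains gives |α₁ − α₂|·ΔT = P·[1/(A₁E₁) + 1/(A₂E₂)].
|α₁ − α₂|·ΔT = 16.6×10⁻⁶ × 118 = 0.001959.
1/(A₁E₁) + 1/(A₂E₂) = 1/(1400×109×10³) + 1/(1725×144×10³) = 1.058×10⁻⁸ N⁻¹.
P = 0.001959 / 1.058×10⁻⁸ = 185200 N = 185.2 kN.
σ_{bronze} = P/A₁ = 185200/1400 = 132.3 MPa, compressive.

σ ≈ 132 MPa (compressive)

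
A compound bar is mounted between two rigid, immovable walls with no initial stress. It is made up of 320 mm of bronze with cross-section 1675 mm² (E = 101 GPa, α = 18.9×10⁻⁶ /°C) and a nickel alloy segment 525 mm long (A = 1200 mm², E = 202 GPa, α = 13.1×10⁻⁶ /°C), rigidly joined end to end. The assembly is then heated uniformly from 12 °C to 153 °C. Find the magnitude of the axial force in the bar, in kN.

P ≈ 449 kN (compressive)

Free thermal expansion of the whole bar: Σ αᵢΔT Lᵢ = 18.9×10⁻⁶×141×320 + 13.1×10⁻⁶×141×525 = 1.822 mm.
The rigid supports impose zero overall length change; the single axial force P common to all segments must satisfy P Σ Lᵢ/(AᵢEᵢ) = δ_free.
Σ Lᵢ/(AᵢEᵢ) = 320/(1675×101×10³) + 525/(1200×202×10³) = 4.057×10⁻⁶ mm/N.
P = 1.822 / 4.057×10⁻⁶ = 449200 N = 449.2 kN, compressive.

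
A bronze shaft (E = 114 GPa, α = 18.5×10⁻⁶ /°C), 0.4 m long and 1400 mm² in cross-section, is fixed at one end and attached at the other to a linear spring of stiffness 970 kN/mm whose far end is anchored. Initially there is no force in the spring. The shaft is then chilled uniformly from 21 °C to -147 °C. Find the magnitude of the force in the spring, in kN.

If the spring were absent the shaft would shorten by αΔT L = 18.5×10⁻⁶ × 168 × 400 = 1.243 mm.
With a force P in the spring, the elastic change of the shaft is PL/(AE) and that of the spring is P/k; compatibility requires their sum to equal δ_free.
P [ L/(AE) + 1/k ] = δ_free → P [ 400/(1400×114×10³) + 1/(970×10³) ] = 1.243.
P = 1.243 / 3.537×10⁻⁶ = 351500 N.

P ≈ 351 kN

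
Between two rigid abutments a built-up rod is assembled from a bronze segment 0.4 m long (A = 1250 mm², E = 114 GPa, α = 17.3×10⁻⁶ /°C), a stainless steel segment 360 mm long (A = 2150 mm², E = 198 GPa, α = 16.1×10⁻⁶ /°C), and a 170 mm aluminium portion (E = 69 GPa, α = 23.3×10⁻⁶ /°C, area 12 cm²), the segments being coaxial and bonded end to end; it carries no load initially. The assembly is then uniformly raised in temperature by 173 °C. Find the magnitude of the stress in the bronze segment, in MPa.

If the supports were absent, the total length change would be Σ αᵢΔT Lᵢ = 17.3×10⁻⁶×173×400 + 16.1×10⁻⁶×173×360 + 23.3×10⁻⁶×173×170 = 2.885 mm.
The walls prevent any net length change, so an axial force P (same in every segment) develops. Compatibility: P · Σ Lᵢ/(AᵢEᵢ) = δ_free.
Σ Lᵢ/(AᵢEᵢ) = 400/(1250×114×10³) + 360/(2150×198×10³) + 170/(1200×69×10³) = 5.706×10⁻⁶ mm/N.
So P = 2.885 / 5.706×10⁻⁶ = 505.6 kN, compressive.
σ_{bronze} = P / A = 505600 / 1250 = 404.5 MPa.

σ ≈ 405 MPa (compressive)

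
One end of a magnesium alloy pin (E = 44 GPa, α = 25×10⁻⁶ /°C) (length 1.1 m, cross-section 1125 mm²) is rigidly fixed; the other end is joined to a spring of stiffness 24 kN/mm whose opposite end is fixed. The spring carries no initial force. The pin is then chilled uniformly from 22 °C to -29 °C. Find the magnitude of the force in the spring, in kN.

The unrestrained thermal change is αΔT L = 25×10⁻⁶ × 51 × 1100 = 1.402 mm.
With a force P in the spring, the elastic change of the pin is PL/(AE) and that of the spring is P/k; compatibility requires their sum to equal δ_free.
So P = δ_free / [L/(AE) + 1/k] = 1.402 / [ 1100/(1125×44×10³) + 1/(24×10³) ].
P = 1.402 / 6.389×10⁻⁵ = 21950 N.

P ≈ 22 kN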